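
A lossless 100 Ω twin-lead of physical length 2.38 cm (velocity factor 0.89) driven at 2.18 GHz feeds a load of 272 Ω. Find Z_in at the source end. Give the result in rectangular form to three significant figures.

Z_in ≈ 40.9 − j31 Ω

λ = v/f = 0.89·c / 2.18 GHz = 0.122 m
βl = 2π·l/λ = 2π × 0.194 = 70°
tan(βl) = tan(70°) = 2.74
Z_in = Z_0·(Z_L + jZ_0·tanβl)/(Z_0 + jZ_L·tanβl)
     = 100·(272 + j274)/(100 + j746)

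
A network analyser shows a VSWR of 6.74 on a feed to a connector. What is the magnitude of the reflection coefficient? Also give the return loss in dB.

|Γ| ≈ 0.742; return loss ≈ 2.6 dB

|Γ| = (S − 1)/(S + 1) = (6.74 − 1)/(6.74 + 1) = 5.74/7.74
RL = −20·log₁₀|Γ| = −20·log₁₀(0.742)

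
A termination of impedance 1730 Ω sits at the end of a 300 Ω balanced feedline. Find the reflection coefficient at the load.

Γ = 0.704

Γ = (Z_L − Z_0)/(Z_L + Z_0) = (1730 − 300)/(1730 + 300) = 1430/2030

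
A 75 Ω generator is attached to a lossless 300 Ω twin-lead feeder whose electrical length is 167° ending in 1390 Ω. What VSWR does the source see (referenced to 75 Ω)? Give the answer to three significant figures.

tan(βl) = -0.231
Z_in = Z_0·(Z_L + jZ_0·tanβl)/(Z_0 + jZ_L·tanβl) = 683 + j661 Ω
Γ_s = (Z_in − Z_s)/(Z_in + Z_s) = (608 + j661)/(758 + j661), |Γ_s| = 0.893
VSWR = (1 + |Γ_s|)/(1 − |Γ_s|)

VSWR ≈ 17.7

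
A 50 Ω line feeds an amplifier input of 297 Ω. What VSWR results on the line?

Γ = (297 − 50)/(297 + 50) = 0.712
VSWR = (1 + 0.712)/(1 − 0.712)

VSWR ≈ 5.94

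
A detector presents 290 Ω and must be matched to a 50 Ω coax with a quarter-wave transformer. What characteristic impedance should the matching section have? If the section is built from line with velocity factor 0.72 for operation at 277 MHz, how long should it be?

Z_qwt ≈ 120 Ω; length ≈ 19.5 cm

Z_qwt = √(Z_0·R_L) = √(50 × 290) = √14500
λ = 0.72·c/f = 0.78 m, so l = λ/4 = 0.195 m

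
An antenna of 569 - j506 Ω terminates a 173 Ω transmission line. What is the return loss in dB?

Γ = (396 − j506)/(742 − j506), |Γ| = 0.715
RL = −20·log₁₀|Γ| = −20·log₁₀(0.715)

RL ≈ 2.91 dB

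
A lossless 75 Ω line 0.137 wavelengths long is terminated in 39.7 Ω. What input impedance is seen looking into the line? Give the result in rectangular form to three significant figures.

Z_in ≈ 67.7 + j45.5 Ω

βl = 2π × 0.137 = 49.3°
tan(βl) = tan(49.3°) = 1.16
Z_in = Z_0·(Z_L + jZ_0·tanβl)/(Z_0 + jZ_L·tanβl)
     = 75·(39.7 + j87.3)/(75 + j46.2)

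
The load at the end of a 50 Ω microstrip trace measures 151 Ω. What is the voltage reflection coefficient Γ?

Γ = (Z_L − Z_0)/(Z_L + Z_0) = (151 − 50)/(151 + 50) = 101/201

Γ = 0.502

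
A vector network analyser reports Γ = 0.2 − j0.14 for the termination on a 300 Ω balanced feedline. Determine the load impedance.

Z_L = Z_0·(1 + Γ)/(1 − Γ) = 300·(1.2 − j0.14)/(0.8 + j0.14)

Z_L ≈ 428 − j127 Ω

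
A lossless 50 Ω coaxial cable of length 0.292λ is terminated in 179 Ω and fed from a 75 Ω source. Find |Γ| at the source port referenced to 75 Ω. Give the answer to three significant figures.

|Γ| ≈ 0.676

βl = 2π × 0.292 = 105°
tan(βl) = -3.7
Z_in = Z_0·(Z_L + jZ_0·tanβl)/(Z_0 + jZ_L·tanβl) = 14.9 + j12.4 Ω
Γ_s = (Z_in − Z_s)/(Z_in + Z_s) = (-60.1 + j12.4)/(89.9 + j12.4), |Γ_s| = 0.676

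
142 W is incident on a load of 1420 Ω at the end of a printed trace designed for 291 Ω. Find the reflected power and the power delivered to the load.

Γ = (1420 − 291)/(1420 + 291) = 0.66
|Γ|² = 0.435
P_refl = |Γ|²·P_inc = 61.8 W, P_del = (1 − |Γ|²)·P_inc = 80.2 W

P_reflected ≈ 61.8 W; P_delivered ≈ 80.2 W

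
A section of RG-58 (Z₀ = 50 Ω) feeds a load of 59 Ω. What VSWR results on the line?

Γ = (59 − 50)/(59 + 50) = 0.0826
VSWR = (1 + 0.0826)/(1 − 0.0826)

VSWR ≈ 1.18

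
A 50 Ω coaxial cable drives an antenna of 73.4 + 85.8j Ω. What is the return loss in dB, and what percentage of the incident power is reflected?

Γ = (23.4 + j85.8)/(123.4 + j85.8), |Γ| = 0.592
RL = −20·log₁₀(0.592) = 4.56 dB
P_refl/P_inc = |Γ|² = 0.35

RL ≈ 4.56 dB; 35% of incident power reflected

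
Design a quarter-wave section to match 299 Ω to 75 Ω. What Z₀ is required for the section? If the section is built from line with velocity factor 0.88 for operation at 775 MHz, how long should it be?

Z_qwt = √(Z_0·R_L) = √(75 × 299) = √22420
λ = 0.88·c/f = 0.341 m, so l = λ/4 = 0.0852 m

Z_qwt ≈ 150 Ω; length ≈ 8.52 cm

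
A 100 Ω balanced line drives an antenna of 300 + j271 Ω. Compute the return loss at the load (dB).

RL ≈ 3.13 dB

Γ = (200 + j271)/(400 + j271), |Γ| = 0.697
RL = −20·log₁₀|Γ| = −20·log₁₀(0.697)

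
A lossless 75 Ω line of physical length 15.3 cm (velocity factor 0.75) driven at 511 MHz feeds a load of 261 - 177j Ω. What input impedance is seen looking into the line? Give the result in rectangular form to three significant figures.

Z_in ≈ 26.2 + j65.2 Ω

λ = v/f = 0.75·c / 511 MHz = 0.44 m
βl = 2π·l/λ = 2π × 0.347 = 125°
tan(βl) = tan(125°) = -1.42
Z_in = Z_0·(Z_L + jZ_0·tanβl)/(Z_0 + jZ_L·tanβl)
     = 75·(261 − j284)/(-177 − j371)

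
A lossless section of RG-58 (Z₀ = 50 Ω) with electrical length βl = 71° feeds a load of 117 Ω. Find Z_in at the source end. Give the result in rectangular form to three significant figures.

Z_in ≈ 23.4 − j13.8 Ω

tan(βl) = tan(71°) = 2.9
Z_in = Z_0·(Z_L + jZ_0·tanβl)/(Z_0 + jZ_L·tanβl)
     = 50·(117 + j145)/(50 + j340)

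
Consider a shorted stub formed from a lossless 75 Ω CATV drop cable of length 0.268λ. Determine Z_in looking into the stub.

Z_in ≈ −j660 Ω

βl = 2π × 0.268 = 96.5°
tan(βl) = -8.8
For a shorted stub, Z_in = jZ_0·tan(βl)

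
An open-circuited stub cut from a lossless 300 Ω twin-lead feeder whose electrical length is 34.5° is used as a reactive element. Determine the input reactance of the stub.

tan(βl) = 0.687
For an open-circuited stub, Z_in = −jZ_0·cot(βl) = −jZ_0/tan(βl)

X_in ≈ -437 Ω (capacitive)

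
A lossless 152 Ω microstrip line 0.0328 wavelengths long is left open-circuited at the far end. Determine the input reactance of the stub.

βl = 2π × 0.0328 = 11.8°
tan(βl) = 0.209
For an open-circuited stub, Z_in = −jZ_0·cot(βl) = −jZ_0/tan(βl)

X_in ≈ -727 Ω (capacitive)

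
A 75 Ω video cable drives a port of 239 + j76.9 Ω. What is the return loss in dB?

RL ≈ 5.03 dB

Γ = (164 + j76.9)/(314 + j76.9), |Γ| = 0.56
RL = −20·log₁₀|Γ| = −20·log₁₀(0.56)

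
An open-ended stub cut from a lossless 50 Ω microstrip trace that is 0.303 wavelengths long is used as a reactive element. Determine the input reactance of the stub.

βl = 2π × 0.303 = 109°
tan(βl) = -2.89
For an open-ended stub, Z_in = −jZ_0·cot(βl) = −jZ_0/tan(βl)

X_in ≈ 17.3 Ω (inductive)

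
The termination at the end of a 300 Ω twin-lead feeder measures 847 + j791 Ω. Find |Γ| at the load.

|Γ| ≈ 0.69

Γ = (Z_L − Z_0)/(Z_L + Z_0) = (547 + j791)/(1147 + j791)
|Γ| = 962/1390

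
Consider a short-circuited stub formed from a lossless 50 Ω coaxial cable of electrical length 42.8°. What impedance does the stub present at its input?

Z_in ≈ +j46.3 Ω

tan(βl) = 0.926
For a short-circuited stub, Z_in = jZ_0·tan(βl)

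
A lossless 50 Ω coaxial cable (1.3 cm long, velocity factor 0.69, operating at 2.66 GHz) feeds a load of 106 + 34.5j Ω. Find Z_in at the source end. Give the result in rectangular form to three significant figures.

Z_in ≈ 31.3 − j30.4 Ω

λ = v/f = 0.69·c / 2.66 GHz = 0.0778 m
βl = 2π·l/λ = 2π × 0.167 = 60.1°
tan(βl) = tan(60.1°) = 1.74
Z_in = Z_0·(Z_L + jZ_0·tanβl)/(Z_0 + jZ_L·tanβl)
     = 50·(106 + j122)/(-10.1 + j185)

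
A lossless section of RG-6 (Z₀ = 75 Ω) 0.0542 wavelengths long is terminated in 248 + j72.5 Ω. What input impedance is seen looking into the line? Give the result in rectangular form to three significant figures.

Z_in ≈ 155 − j125 Ω

βl = 2π × 0.0542 = 19.5°
tan(βl) = tan(19.5°) = 0.354
Z_in = Z_0·(Z_L + jZ_0·tanβl)/(Z_0 + jZ_L·tanβl)
     = 75·(248 + j99.1)/(49.3 + j87.9)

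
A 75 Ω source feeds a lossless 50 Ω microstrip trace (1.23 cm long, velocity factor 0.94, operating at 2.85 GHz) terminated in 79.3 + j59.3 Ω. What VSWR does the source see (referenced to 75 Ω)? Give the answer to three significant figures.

λ = v/f = 0.94·c / 2.85 GHz = 0.0989 m
βl = 2π·l/λ = 2π × 0.124 = 44.8°
tan(βl) = 0.991
Z_in = Z_0·(Z_L + jZ_0·tanβl)/(Z_0 + jZ_L·tanβl) = 62.8 − j57.5 Ω
Γ_s = (Z_in − Z_s)/(Z_in + Z_s) = (-12.2 − j57.5)/(138 − j57.5), |Γ_s| = 0.393
VSWR = (1 + |Γ_s|)/(1 − |Γ_s|)

VSWR ≈ 2.3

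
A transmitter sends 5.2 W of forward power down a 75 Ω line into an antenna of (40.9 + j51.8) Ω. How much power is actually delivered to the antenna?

|Γ| = |(-34.1 + j51.8)/(115.9 + j51.8)| = 0.489
|Γ|² = 0.239
P_refl = |Γ|²·P_inc = 1.24 W, P_del = (1 − |Γ|²)·P_inc = 3.96 W

P_delivered ≈ 3.96 W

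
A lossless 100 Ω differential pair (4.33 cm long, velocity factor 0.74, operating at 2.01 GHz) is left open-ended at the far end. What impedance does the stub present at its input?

λ = v/f = 0.74·c / 2.01 GHz = 0.11 m
βl = 2π·l/λ = 2π × 0.392 = 141°
tan(βl) = -0.806
For an open-ended stub, Z_in = −jZ_0·cot(βl) = −jZ_0/tan(βl)

Z_in ≈ +j124 Ω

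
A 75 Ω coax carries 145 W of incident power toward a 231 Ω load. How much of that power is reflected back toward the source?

P_reflected ≈ 37.7 W

Γ = (231 − 75)/(231 + 75) = 0.51
|Γ|² = 0.26
P_refl = |Γ|²·P_inc = 37.7 W, P_del = (1 − |Γ|²)·P_inc = 107 W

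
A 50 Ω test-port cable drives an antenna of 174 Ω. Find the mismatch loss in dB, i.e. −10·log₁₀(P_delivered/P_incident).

Γ = (174 − 50)/(174 + 50) = 0.554
|Γ|² = 0.306, so P_del/P_inc = 1 − |Γ|² = 0.694
ML = −10·log₁₀(1 − |Γ|²)

mismatch loss ≈ 1.59 dB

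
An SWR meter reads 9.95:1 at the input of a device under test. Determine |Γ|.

|Γ| = (S − 1)/(S + 1) = (9.95 − 1)/(9.95 + 1) = 8.95/10.9

|Γ| ≈ 0.817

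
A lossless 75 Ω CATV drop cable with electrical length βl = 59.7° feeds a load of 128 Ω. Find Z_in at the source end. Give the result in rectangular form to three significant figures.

tan(βl) = tan(59.7°) = 1.71
Z_in = Z_0·(Z_L + jZ_0·tanβl)/(Z_0 + jZ_L·tanβl)
     = 75·(128 + j128)/(75 + j219)

Z_in ≈ 52.8 − j25.8 Ω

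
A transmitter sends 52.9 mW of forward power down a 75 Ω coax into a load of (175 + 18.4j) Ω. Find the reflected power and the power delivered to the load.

|Γ| = |(100 + j18.4)/(250 + j18.4)| = 0.406
|Γ|² = 0.165
P_refl = |Γ|²·P_inc = 8.7 mW, P_del = (1 − |Γ|²)·P_inc = 44.2 mW

P_reflected ≈ 8.7 mW; P_delivered ≈ 44.2 mW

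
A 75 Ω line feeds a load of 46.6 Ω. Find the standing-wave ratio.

VSWR ≈ 1.61

Γ = (46.6 − 75)/(46.6 + 75) = -0.234
VSWR = (1 + 0.234)/(1 − 0.234)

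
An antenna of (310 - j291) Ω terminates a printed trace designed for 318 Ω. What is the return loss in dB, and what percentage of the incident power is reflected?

Γ = (-8 − j291)/(628 − j291), |Γ| = 0.421
RL = −20·log₁₀(0.421) = 7.52 dB
P_refl/P_inc = |Γ|² = 0.177

RL ≈ 7.52 dB; 17.7% of incident power reflected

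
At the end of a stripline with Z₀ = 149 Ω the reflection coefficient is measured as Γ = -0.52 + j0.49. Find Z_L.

Z_L ≈ 28.6 + j57.3 Ω

Z_L = Z_0·(1 + Γ)/(1 − Γ) = 149·(0.48 + j0.49)/(1.52 − j0.49)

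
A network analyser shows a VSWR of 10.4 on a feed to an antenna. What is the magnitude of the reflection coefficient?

|Γ| ≈ 0.825

|Γ| = (S − 1)/(S + 1) = (10.4 − 1)/(10.4 + 1) = 9.4/11.4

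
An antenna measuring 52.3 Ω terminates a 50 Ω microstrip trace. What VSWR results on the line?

VSWR ≈ 1.05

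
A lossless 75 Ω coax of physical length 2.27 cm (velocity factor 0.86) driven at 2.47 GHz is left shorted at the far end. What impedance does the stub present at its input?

Z_in ≈ +j360 Ω

λ = v/f = 0.86·c / 2.47 GHz = 0.104 m
βl = 2π·l/λ = 2π × 0.217 = 78.2°
tan(βl) = 4.8
For a shorted stub, Z_in = jZ_0·tan(βl)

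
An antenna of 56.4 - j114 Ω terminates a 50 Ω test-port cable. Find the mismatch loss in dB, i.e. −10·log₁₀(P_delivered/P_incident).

Γ = (6.4 − j114)/(106.4 − j114), |Γ| = 0.732
|Γ|² = 0.536, so P_del/P_inc = 1 − |Γ|² = 0.464
ML = −10·log₁₀(1 − |Γ|²)

mismatch loss ≈ 3.34 dB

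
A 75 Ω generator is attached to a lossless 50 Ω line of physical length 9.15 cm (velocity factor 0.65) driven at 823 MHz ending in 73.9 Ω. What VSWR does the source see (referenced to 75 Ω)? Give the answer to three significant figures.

λ = v/f = 0.65·c / 823 MHz = 0.237 m
βl = 2π·l/λ = 2π × 0.386 = 139°
tan(βl) = -0.869
Z_in = Z_0·(Z_L + jZ_0·tanβl)/(Z_0 + jZ_L·tanβl) = 49 + j19.4 Ω
Γ_s = (Z_in − Z_s)/(Z_in + Z_s) = (-26 + j19.4)/(124 + j19.4), |Γ_s| = 0.259
VSWR = (1 + |Γ_s|)/(1 − |Γ_s|)

VSWR ≈ 1.7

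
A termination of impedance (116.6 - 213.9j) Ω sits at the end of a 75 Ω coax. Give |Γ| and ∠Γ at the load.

Γ ≈ 0.759 ∠ -30.8°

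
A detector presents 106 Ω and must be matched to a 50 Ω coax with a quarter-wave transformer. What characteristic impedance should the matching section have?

Z_qwt ≈ 72.8 Ω

Z_qwt = √(Z_0·R_L) = √(50 × 106) = √5300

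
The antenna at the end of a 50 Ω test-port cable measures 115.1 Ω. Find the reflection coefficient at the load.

Γ = 0.394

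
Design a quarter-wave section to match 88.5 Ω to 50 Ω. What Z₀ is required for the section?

Z_qwt = √(Z_0·R_L) = √(50 × 88.5) = √4425

Z_qwt ≈ 66.5 Ω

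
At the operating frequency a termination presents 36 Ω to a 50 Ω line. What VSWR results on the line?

VSWR ≈ 1.39

For a purely resistive load, VSWR = R_L/Z_0 or Z_0/R_L (whichever > 1) = 50/36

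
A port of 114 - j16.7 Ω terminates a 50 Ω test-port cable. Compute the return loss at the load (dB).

Γ = (64 − j16.7)/(164 − j16.7), |Γ| = 0.401
RL = −20·log₁₀|Γ| = −20·log₁₀(0.401)

RL ≈ 7.93 dB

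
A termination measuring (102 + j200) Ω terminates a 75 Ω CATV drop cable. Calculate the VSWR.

Γ = (Z_L − Z_0)/(Z_L + Z_0) = (27 + j200)/(177 + j200)
|Γ| = 202/267 = 0.756
VSWR = (1 + |Γ|)/(1 − |Γ|) = 1.76/0.244

VSWR ≈ 7.18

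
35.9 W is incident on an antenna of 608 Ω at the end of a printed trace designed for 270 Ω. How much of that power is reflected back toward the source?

Γ = (608 − 270)/(608 + 270) = 0.385
|Γ|² = 0.148
P_refl = |Γ|²·P_inc = 5.32 W, P_del = (1 − |Γ|²)·P_inc = 30.6 W

P_reflected ≈ 5.32 W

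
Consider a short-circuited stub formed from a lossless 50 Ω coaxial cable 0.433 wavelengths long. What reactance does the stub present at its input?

βl = 2π × 0.433 = 156°
tan(βl) = -0.448
For a short-circuited stub, Z_in = jZ_0·tan(βl)

X_in ≈ -22.4 Ω (capacitive)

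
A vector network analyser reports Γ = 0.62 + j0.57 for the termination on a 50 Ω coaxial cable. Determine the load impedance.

Z_L ≈ 31 + j121 Ω

Z_L = Z_0·(1 + Γ)/(1 − Γ) = 50·(1.62 + j0.57)/(0.38 − j0.57)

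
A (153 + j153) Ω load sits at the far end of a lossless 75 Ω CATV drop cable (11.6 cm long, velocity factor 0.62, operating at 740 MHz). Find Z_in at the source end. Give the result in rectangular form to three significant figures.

Z_in ≈ 64.6 + j111 Ω

λ = v/f = 0.62·c / 740 MHz = 0.251 m
βl = 2π·l/λ = 2π × 0.462 = 166°
tan(βl) = tan(166°) = -0.247
Z_in = Z_0·(Z_L + jZ_0·tanβl)/(Z_0 + jZ_L·tanβl)
     = 75·(153 + j134)/(113 − j37.7)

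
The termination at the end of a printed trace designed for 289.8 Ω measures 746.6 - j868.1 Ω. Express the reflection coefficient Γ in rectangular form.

Γ ≈ 0.671 − j0.275

Γ = (Z_L − Z_0)/(Z_L + Z_0) = (456.8 − j868.1)/(1036 − j868.1)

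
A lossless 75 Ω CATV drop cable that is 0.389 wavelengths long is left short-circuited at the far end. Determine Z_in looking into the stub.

Z_in ≈ −j62.8 Ω

βl = 2π × 0.389 = 140°
tan(βl) = -0.838
For a short-circuited stub, Z_in = jZ_0·tan(βl)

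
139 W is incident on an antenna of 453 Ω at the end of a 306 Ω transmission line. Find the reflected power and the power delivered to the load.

P_reflected ≈ 5.21 W; P_delivered ≈ 134 W

Γ = (453 − 306)/(453 + 306) = 0.194
|Γ|² = 0.0375
P_refl = |Γ|²·P_inc = 5.21 W, P_del = (1 − |Γ|²)·P_inc = 134 W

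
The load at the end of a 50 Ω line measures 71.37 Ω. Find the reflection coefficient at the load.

Γ = 0.176

Γ = (Z_L − Z_0)/(Z_L + Z_0) = (71.37 − 50)/(71.37 + 50) = 21.37/121.4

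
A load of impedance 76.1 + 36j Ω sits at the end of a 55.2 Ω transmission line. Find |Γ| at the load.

|Γ| ≈ 0.306

Γ = (Z_L − Z_0)/(Z_L + Z_0) = (20.9 + j36)/(131.3 + j36)
|Γ| = 41.6/136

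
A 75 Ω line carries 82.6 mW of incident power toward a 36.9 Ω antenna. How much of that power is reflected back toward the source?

P_reflected ≈ 9.58 mW

Γ = (36.9 − 75)/(36.9 + 75) = -0.34
|Γ|² = 0.116
P_refl = |Γ|²·P_inc = 9.58 mW, P_del = (1 − |Γ|²)·P_inc = 73 mW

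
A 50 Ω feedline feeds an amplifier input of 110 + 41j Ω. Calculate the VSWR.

Γ = (Z_L − Z_0)/(Z_L + Z_0) = (60 + j41)/(160 + j41)
|Γ| = 72.7/165 = 0.44
VSWR = (1 + |Γ|)/(1 − |Γ|) = 1.44/0.56

VSWR ≈ 2.57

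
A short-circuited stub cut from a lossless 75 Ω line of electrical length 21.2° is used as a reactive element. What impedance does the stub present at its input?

tan(βl) = 0.388
For a short-circuited stub, Z_in = jZ_0·tan(βl)

Z_in ≈ +j29.1 Ω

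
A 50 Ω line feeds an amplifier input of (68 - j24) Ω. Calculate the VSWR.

VSWR ≈ 1.66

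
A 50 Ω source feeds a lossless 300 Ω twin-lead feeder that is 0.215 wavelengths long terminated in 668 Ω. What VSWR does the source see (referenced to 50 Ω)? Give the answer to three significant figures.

VSWR ≈ 3.25

βl = 2π × 0.215 = 77.4°
tan(βl) = 4.47
Z_in = Z_0·(Z_L + jZ_0·tanβl)/(Z_0 + jZ_L·tanβl) = 140 − j53 Ω
Γ_s = (Z_in − Z_s)/(Z_in + Z_s) = (90.1 − j53)/(190 − j53), |Γ_s| = 0.53
VSWR = (1 + |Γ_s|)/(1 − |Γ_s|)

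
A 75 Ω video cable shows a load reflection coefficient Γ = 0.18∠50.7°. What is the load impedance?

Z_L = Z_0·(1 + Γ)/(1 − Γ) = 75·(1.11 + j0.139)/(0.886 − j0.139)

Z_L ≈ 90.2 + j26 Ω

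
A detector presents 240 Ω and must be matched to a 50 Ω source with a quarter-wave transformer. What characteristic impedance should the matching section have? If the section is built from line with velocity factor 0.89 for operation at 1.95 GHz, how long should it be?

Z_qwt = √(Z_0·R_L) = √(50 × 240) = √12000
λ = 0.89·c/f = 0.137 m, so l = λ/4 = 0.0342 m

Z_qwt ≈ 110 Ω; length ≈ 3.42 cm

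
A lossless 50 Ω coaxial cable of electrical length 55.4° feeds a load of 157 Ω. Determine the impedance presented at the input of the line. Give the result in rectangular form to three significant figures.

Z_in ≈ 22.4 − j29.6 Ω

tan(βl) = tan(55.4°) = 1.45
Z_in = Z_0·(Z_L + jZ_0·tanβl)/(Z_0 + jZ_L·tanβl)
     = 50·(157 + j72.5)/(50 + j228)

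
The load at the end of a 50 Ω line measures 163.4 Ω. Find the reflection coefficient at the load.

Γ = 0.531

Γ = (Z_L − Z_0)/(Z_L + Z_0) = (163.4 − 50)/(163.4 + 50) = 113.4/213.4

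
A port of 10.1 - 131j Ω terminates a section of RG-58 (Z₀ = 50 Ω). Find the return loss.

Γ = (-39.9 − j131)/(60.1 − j131), |Γ| = 0.95
RL = −20·log₁₀|Γ| = −20·log₁₀(0.95)

RL ≈ 0.444 dB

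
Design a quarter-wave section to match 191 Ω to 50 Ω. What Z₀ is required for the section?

Z_qwt ≈ 97.7 Ω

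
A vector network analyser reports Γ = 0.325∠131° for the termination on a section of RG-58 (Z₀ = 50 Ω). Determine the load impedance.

Z_L = Z_0·(1 + Γ)/(1 − Γ) = 50·(0.787 + j0.245)/(1.21 − j0.245)

Z_L ≈ 29.2 + j16 Ω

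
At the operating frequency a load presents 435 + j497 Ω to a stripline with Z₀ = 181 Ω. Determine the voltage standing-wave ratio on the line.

VSWR ≈ 5.78

Γ = (Z_L − Z_0)/(Z_L + Z_0) = (254 + j497)/(616 + j497)
|Γ| = 558/791 = 0.705
VSWR = (1 + |Γ|)/(1 − |Γ|) = 1.71/0.295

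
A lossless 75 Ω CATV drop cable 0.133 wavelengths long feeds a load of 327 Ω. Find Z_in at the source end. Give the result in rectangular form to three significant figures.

βl = 2π × 0.133 = 47.9°
tan(βl) = tan(47.9°) = 1.11
Z_in = Z_0·(Z_L + jZ_0·tanβl)/(Z_0 + jZ_L·tanβl)
     = 75·(327 + j82.9)/(75 + j362)

Z_in ≈ 30 − j61.6 Ω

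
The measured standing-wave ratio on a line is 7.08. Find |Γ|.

|Γ| ≈ 0.752

|Γ| = (S − 1)/(S + 1) = (7.08 − 1)/(7.08 + 1) = 6.08/8.08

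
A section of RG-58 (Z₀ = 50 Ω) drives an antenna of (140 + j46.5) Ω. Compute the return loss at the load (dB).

Γ = (90 + j46.5)/(190 + j46.5), |Γ| = 0.518
RL = −20·log₁₀|Γ| = −20·log₁₀(0.518)

RL ≈ 5.72 dB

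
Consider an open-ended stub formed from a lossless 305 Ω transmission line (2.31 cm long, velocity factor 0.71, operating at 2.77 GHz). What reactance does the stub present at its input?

λ = v/f = 0.71·c / 2.77 GHz = 0.0769 m
βl = 2π·l/λ = 2π × 0.3 = 108°
tan(βl) = -3.05
For an open-ended stub, Z_in = −jZ_0·cot(βl) = −jZ_0/tan(βl)

X_in ≈ 100 Ω (inductive)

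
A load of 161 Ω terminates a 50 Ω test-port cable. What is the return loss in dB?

Γ = (161 − 50)/(161 + 50) = 0.526
RL = −20·log₁₀|Γ| = −20·log₁₀(0.526)

RL ≈ 5.58 dB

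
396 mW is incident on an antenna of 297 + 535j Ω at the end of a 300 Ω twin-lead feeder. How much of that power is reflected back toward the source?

|Γ| = |(-3 + j535)/(597 + j535)| = 0.667
|Γ|² = 0.445
P_refl = |Γ|²·P_inc = 176 mW, P_del = (1 − |Γ|²)·P_inc = 220 mW

P_reflected ≈ 176 mW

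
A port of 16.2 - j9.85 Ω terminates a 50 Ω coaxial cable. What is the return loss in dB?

RL ≈ 5.58 dB

Γ = (-33.8 − j9.85)/(66.2 − j9.85), |Γ| = 0.526
RL = −20·log₁₀|Γ| = −20·log₁₀(0.526)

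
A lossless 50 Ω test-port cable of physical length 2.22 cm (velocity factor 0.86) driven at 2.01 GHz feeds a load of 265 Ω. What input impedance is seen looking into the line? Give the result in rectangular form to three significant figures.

Z_in ≈ 11.9 − j25.1 Ω

λ = v/f = 0.86·c / 2.01 GHz = 0.128 m
βl = 2π·l/λ = 2π × 0.173 = 62.3°
tan(βl) = tan(62.3°) = 1.9
Z_in = Z_0·(Z_L + jZ_0·tanβl)/(Z_0 + jZ_L·tanβl)
     = 50·(265 + j95.1)/(50 + j504)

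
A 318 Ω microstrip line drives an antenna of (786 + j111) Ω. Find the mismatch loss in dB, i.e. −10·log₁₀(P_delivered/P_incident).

mismatch loss ≈ 0.904 dB

Γ = (468 + j111)/(1104 + j111), |Γ| = 0.433
|Γ|² = 0.188, so P_del/P_inc = 1 − |Γ|² = 0.812
ML = −10·log₁₀(1 − |Γ|²)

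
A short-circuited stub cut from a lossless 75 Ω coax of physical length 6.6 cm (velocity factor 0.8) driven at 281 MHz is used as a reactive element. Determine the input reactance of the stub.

X_in ≈ 39.6 Ω (inductive)

λ = v/f = 0.8·c / 281 MHz = 0.854 m
βl = 2π·l/λ = 2π × 0.0773 = 27.8°
tan(βl) = 0.528
For a short-circuited stub, Z_in = jZ_0·tan(βl)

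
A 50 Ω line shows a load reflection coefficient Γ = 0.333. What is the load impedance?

Z_L = Z_0·(1 + Γ)/(1 − Γ) = 50·(1.33)/(0.667)

Z_L ≈ 99.9 Ω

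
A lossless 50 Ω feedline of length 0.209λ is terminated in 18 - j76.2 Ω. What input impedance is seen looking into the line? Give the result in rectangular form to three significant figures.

βl = 2π × 0.209 = 75.2°
tan(βl) = tan(75.2°) = 3.8
Z_in = Z_0·(Z_L + jZ_0·tanβl)/(Z_0 + jZ_L·tanβl)
     = 50·(18 + j114)/(339 + j68.3)

Z_in ≈ 5.79 + j15.6 Ω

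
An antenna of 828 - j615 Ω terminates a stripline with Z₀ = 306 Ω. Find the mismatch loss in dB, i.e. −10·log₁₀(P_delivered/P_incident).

Γ = (522 − j615)/(1134 − j615), |Γ| = 0.625
|Γ|² = 0.391, so P_del/P_inc = 1 − |Γ|² = 0.609
ML = −10·log₁₀(1 − |Γ|²)

mismatch loss ≈ 2.15 dB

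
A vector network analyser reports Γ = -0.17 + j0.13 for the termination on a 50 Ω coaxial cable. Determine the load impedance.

Z_L ≈ 34.4 + j9.38 Ω

Z_L = Z_0·(1 + Γ)/(1 − Γ) = 50·(0.83 + j0.13)/(1.17 − j0.13)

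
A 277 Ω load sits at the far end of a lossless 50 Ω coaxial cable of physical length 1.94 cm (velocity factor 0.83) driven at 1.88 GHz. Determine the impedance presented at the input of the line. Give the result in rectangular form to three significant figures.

λ = v/f = 0.83·c / 1.88 GHz = 0.132 m
βl = 2π·l/λ = 2π × 0.146 = 52.7°
tan(βl) = tan(52.7°) = 1.31
Z_in = Z_0·(Z_L + jZ_0·tanβl)/(Z_0 + jZ_L·tanβl)
     = 50·(277 + j65.7)/(50 + j364)

Z_in ≈ 14 − j36.1 Ω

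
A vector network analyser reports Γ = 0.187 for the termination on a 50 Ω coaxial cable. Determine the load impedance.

Z_L = Z_0·(1 + Γ)/(1 − Γ) = 50·(1.19)/(0.813)

Z_L ≈ 73 Ω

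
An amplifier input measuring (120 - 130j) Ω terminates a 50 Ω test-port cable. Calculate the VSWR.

Γ = (Z_L − Z_0)/(Z_L + Z_0) = (70 − j130)/(170 − j130)
|Γ| = 148/214 = 0.69
VSWR = (1 + |Γ|)/(1 − |Γ|) = 1.69/0.31

VSWR ≈ 5.45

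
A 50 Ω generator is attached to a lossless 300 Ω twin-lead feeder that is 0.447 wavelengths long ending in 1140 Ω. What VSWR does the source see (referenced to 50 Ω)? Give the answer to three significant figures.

βl = 2π × 0.447 = 161°
tan(βl) = -0.346
Z_in = Z_0·(Z_L + jZ_0·tanβl)/(Z_0 + jZ_L·tanβl) = 468 + j511 Ω
Γ_s = (Z_in − Z_s)/(Z_in + Z_s) = (418 + j511)/(518 + j511), |Γ_s| = 0.907
VSWR = (1 + |Γ_s|)/(1 − |Γ_s|)

VSWR ≈ 20.6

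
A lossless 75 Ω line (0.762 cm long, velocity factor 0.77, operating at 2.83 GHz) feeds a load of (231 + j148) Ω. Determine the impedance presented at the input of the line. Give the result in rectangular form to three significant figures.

λ = v/f = 0.77·c / 2.83 GHz = 0.0816 m
βl = 2π·l/λ = 2π × 0.0934 = 33.6°
tan(βl) = tan(33.6°) = 0.665
Z_in = Z_0·(Z_L + jZ_0·tanβl)/(Z_0 + jZ_L·tanβl)
     = 75·(231 + j198)/(-23.4 + j154)

Z_in ≈ 77.7 − j125 Ω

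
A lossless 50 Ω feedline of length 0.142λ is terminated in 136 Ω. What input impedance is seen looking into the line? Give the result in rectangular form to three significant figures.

βl = 2π × 0.142 = 51.1°
tan(βl) = tan(51.1°) = 1.24
Z_in = Z_0·(Z_L + jZ_0·tanβl)/(Z_0 + jZ_L·tanβl)
     = 50·(136 + j62)/(50 + j169)

Z_in ≈ 27.9 − j32.1 Ω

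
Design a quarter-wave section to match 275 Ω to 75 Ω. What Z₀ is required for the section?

Z_qwt ≈ 144 Ω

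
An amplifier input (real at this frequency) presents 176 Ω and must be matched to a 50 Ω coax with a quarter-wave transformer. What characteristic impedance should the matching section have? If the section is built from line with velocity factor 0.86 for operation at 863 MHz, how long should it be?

Z_qwt ≈ 93.8 Ω; length ≈ 7.47 cm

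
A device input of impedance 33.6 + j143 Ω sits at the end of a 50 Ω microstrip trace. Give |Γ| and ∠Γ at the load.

Γ ≈ 0.869 ∠ 36.9°

Γ = (Z_L − Z_0)/(Z_L + Z_0) = (-16.4 + j143)/(83.6 + j143)
|Γ| = 144/166 = 0.869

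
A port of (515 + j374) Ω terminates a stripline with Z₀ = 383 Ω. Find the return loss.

RL ≈ 7.79 dB

Γ = (132 + j374)/(898 + j374), |Γ| = 0.408
RL = −20·log₁₀|Γ| = −20·log₁₀(0.408)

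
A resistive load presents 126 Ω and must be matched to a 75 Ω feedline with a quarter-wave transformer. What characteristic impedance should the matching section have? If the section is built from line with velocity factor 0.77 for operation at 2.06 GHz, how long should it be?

Z_qwt = √(Z_0·R_L) = √(75 × 126) = √9450
λ = 0.77·c/f = 0.112 m, so l = λ/4 = 0.028 m

Z_qwt ≈ 97.2 Ω; length ≈ 2.8 cm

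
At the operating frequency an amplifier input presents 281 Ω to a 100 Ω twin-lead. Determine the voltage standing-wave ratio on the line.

For a purely resistive load, VSWR = R_L/Z_0 or Z_0/R_L (whichever > 1) = 281/100

VSWR ≈ 2.81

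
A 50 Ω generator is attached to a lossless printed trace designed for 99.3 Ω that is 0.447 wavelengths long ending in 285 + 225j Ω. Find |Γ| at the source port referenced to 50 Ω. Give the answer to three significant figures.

|Γ| ≈ 0.775

βl = 2π × 0.447 = 161°
tan(βl) = -0.346
Z_in = Z_0·(Z_L + jZ_0·tanβl)/(Z_0 + jZ_L·tanβl) = 76.6 + j150 Ω
Γ_s = (Z_in − Z_s)/(Z_in + Z_s) = (26.6 + j150)/(127 + j150), |Γ_s| = 0.775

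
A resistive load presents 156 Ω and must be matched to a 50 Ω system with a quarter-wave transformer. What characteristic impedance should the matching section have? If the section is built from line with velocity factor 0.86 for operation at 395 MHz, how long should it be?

Z_qwt ≈ 88.3 Ω; length ≈ 16.3 cm

Z_qwt = √(Z_0·R_L) = √(50 × 156) = √7800
λ = 0.86·c/f = 0.653 m, so l = λ/4 = 0.163 m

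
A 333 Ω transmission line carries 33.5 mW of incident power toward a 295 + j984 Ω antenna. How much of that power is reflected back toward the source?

P_reflected ≈ 23.8 mW

|Γ| = |(-38 + j984)/(628 + j984)| = 0.844
|Γ|² = 0.712
P_refl = |Γ|²·P_inc = 23.8 mW, P_del = (1 − |Γ|²)·P_inc = 9.66 mW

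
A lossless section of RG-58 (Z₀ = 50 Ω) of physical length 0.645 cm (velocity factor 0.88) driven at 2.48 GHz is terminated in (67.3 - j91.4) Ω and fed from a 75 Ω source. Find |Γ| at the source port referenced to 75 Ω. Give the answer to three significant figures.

|Γ| ≈ 0.642

λ = v/f = 0.88·c / 2.48 GHz = 0.106 m
βl = 2π·l/λ = 2π × 0.0606 = 21.8°
tan(βl) = 0.4
Z_in = Z_0·(Z_L + jZ_0·tanβl)/(Z_0 + jZ_L·tanβl) = 23.7 − j48.6 Ω
Γ_s = (Z_in − Z_s)/(Z_in + Z_s) = (-51.3 − j48.6)/(98.7 − j48.6), |Γ_s| = 0.642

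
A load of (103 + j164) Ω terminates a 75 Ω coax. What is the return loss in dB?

Γ = (28 + j164)/(178 + j164), |Γ| = 0.687
RL = −20·log₁₀|Γ| = −20·log₁₀(0.687)

RL ≈ 3.26 dB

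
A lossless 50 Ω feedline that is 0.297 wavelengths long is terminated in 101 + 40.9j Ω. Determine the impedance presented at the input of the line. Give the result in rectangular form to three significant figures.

βl = 2π × 0.297 = 107°
tan(βl) = tan(107°) = -3.29
Z_in = Z_0·(Z_L + jZ_0·tanβl)/(Z_0 + jZ_L·tanβl)
     = 50·(101 − j123)/(184 − j332)

Z_in ≈ 20.7 + j3.73 Ω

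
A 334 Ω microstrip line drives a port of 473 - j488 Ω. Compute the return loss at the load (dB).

RL ≈ 5.38 dB

Γ = (139 − j488)/(807 − j488), |Γ| = 0.538
RL = −20·log₁₀|Γ| = −20·log₁₀(0.538)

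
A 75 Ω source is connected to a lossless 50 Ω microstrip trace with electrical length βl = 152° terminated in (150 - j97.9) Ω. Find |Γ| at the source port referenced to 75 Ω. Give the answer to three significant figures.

tan(βl) = -0.532
Z_in = Z_0·(Z_L + jZ_0·tanβl)/(Z_0 + jZ_L·tanβl) = 75.6 + j96 Ω
Γ_s = (Z_in − Z_s)/(Z_in + Z_s) = (0.569 + j96)/(151 + j96), |Γ_s| = 0.538

|Γ| ≈ 0.538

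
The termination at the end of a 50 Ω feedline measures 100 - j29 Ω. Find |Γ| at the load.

|Γ| ≈ 0.378

Γ = (Z_L − Z_0)/(Z_L + Z_0) = (50 − j29)/(150 − j29)
|Γ| = 57.8/153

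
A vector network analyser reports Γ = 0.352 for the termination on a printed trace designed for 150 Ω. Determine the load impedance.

Z_L = Z_0·(1 + Γ)/(1 − Γ) = 150·(1.35)/(0.648)

Z_L ≈ 313 Ω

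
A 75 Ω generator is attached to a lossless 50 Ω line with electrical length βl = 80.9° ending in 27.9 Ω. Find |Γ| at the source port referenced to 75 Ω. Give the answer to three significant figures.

|Γ| ≈ 0.119

tan(βl) = 6.24
Z_in = Z_0·(Z_L + jZ_0·tanβl)/(Z_0 + jZ_L·tanβl) = 84.9 + j16.4 Ω
Γ_s = (Z_in − Z_s)/(Z_in + Z_s) = (9.91 + j16.4)/(160 + j16.4), |Γ_s| = 0.119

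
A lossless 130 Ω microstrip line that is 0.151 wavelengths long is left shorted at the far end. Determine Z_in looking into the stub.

Z_in ≈ +j181 Ω

βl = 2π × 0.151 = 54.4°
tan(βl) = 1.39
For a shorted stub, Z_in = jZ_0·tan(βl)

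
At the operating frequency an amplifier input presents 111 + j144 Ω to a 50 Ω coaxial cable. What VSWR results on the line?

VSWR ≈ 6.25

Γ = (Z_L − Z_0)/(Z_L + Z_0) = (61 + j144)/(161 + j144)
|Γ| = 156/216 = 0.724
VSWR = (1 + |Γ|)/(1 − |Γ|) = 1.72/0.276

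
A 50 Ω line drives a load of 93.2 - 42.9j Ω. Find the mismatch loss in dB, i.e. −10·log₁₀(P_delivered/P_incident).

mismatch loss ≈ 0.788 dB

Γ = (43.2 − j42.9)/(143.2 − j42.9), |Γ| = 0.407
|Γ|² = 0.166, so P_del/P_inc = 1 − |Γ|² = 0.834
ML = −10·log₁₀(1 − |Γ|²)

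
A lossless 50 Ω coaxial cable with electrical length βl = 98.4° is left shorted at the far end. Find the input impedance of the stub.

Z_in ≈ −j339 Ω

tan(βl) = -6.77
For a shorted stub, Z_in = jZ_0·tan(βl)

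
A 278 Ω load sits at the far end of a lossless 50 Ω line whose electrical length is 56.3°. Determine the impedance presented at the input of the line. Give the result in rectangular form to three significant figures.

tan(βl) = tan(56.3°) = 1.5
Z_in = Z_0·(Z_L + jZ_0·tanβl)/(Z_0 + jZ_L·tanβl)
     = 50·(278 + j75)/(50 + j417)

Z_in ≈ 12.8 − j31.8 Ω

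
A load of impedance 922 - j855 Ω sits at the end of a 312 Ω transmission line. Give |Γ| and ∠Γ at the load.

Γ ≈ 0.7 ∠ -19.8°

Γ = (Z_L − Z_0)/(Z_L + Z_0) = (610 − j855)/(1234 − j855)
|Γ| = 1050/1500 = 0.7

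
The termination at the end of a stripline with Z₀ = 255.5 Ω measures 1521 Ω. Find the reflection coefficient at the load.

Γ = 0.712

Γ = (Z_L − Z_0)/(Z_L + Z_0) = (1521 − 255.5)/(1521 + 255.5) = 1266/1776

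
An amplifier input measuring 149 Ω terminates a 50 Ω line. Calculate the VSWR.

VSWR ≈ 2.98

Γ = (149 − 50)/(149 + 50) = 0.497
VSWR = (1 + 0.497)/(1 − 0.497)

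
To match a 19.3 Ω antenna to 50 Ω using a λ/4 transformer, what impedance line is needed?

Z_qwt = √(Z_0·R_L) = √(50 × 19.3) = √965

Z_qwt ≈ 31.1 Ω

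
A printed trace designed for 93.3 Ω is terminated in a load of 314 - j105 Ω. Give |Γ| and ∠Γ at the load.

Γ = (Z_L − Z_0)/(Z_L + Z_0) = (220.7 − j105)/(407.3 − j105)
|Γ| = 244/421 = 0.581

Γ ≈ 0.581 ∠ -11°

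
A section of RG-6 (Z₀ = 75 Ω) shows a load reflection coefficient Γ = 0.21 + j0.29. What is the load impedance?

Z_L = Z_0·(1 + Γ)/(1 − Γ) = 75·(1.21 + j0.29)/(0.79 − j0.29)

Z_L ≈ 92.3 + j61.4 Ω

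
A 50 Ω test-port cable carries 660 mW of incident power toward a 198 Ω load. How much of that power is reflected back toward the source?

P_reflected ≈ 235 mW

Γ = (198 − 50)/(198 + 50) = 0.597
|Γ|² = 0.356
P_refl = |Γ|²·P_inc = 235 mW, P_del = (1 − |Γ|²)·P_inc = 425 mW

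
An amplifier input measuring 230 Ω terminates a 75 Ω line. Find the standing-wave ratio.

VSWR ≈ 3.07

For a purely resistive load, VSWR = R_L/Z_0 or Z_0/R_L (whichever > 1) = 230/75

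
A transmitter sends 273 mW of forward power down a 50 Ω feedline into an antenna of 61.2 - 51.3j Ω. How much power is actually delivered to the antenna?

|Γ| = |(11.2 − j51.3)/(111.2 − j51.3)| = 0.429
|Γ|² = 0.184
P_refl = |Γ|²·P_inc = 50.2 mW, P_del = (1 − |Γ|²)·P_inc = 223 mW

P_delivered ≈ 223 mW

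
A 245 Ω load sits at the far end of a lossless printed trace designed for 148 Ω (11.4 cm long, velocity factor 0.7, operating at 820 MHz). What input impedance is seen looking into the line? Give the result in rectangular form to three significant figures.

λ = v/f = 0.7·c / 820 MHz = 0.256 m
βl = 2π·l/λ = 2π × 0.445 = 160°
tan(βl) = tan(160°) = -0.359
Z_in = Z_0·(Z_L + jZ_0·tanβl)/(Z_0 + jZ_L·tanβl)
     = 148·(245 − j53.1)/(148 − j88)

Z_in ≈ 204 + j68.3 Ω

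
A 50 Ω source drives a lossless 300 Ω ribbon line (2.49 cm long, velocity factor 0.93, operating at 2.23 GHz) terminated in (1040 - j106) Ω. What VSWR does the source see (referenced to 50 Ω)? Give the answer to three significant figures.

λ = v/f = 0.93·c / 2.23 GHz = 0.125 m
βl = 2π·l/λ = 2π × 0.199 = 71.6°
tan(βl) = 3.01
Z_in = Z_0·(Z_L + jZ_0·tanβl)/(Z_0 + jZ_L·tanβl) = 92.5 − j81.2 Ω
Γ_s = (Z_in − Z_s)/(Z_in + Z_s) = (42.5 − j81.2)/(142 − j81.2), |Γ_s| = 0.559
VSWR = (1 + |Γ_s|)/(1 − |Γ_s|)

VSWR ≈ 3.54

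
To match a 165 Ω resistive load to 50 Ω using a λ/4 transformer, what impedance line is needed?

Z_qwt = √(Z_0·R_L) = √(50 × 165) = √8250

Z_qwt ≈ 90.8 Ω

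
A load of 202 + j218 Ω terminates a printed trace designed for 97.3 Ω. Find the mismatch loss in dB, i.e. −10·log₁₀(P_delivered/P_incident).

mismatch loss ≈ 2.42 dB

Γ = (104.7 + j218)/(299.3 + j218), |Γ| = 0.653
|Γ|² = 0.427, so P_del/P_inc = 1 − |Γ|² = 0.573
ML = −10·log₁₀(1 − |Γ|²)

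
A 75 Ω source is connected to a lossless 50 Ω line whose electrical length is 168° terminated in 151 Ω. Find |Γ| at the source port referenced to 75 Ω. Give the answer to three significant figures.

tan(βl) = -0.213
Z_in = Z_0·(Z_L + jZ_0·tanβl)/(Z_0 + jZ_L·tanβl) = 112 + j61.1 Ω
Γ_s = (Z_in − Z_s)/(Z_in + Z_s) = (36.8 + j61.1)/(187 + j61.1), |Γ_s| = 0.363

|Γ| ≈ 0.363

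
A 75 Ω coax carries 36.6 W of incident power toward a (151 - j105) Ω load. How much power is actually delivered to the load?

|Γ| = |(76 − j105)/(226 − j105)| = 0.52
|Γ|² = 0.271
P_refl = |Γ|²·P_inc = 9.9 W, P_del = (1 − |Γ|²)·P_inc = 26.7 W

P_delivered ≈ 26.7 W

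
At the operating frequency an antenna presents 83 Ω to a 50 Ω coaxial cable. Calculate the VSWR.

VSWR ≈ 1.66

For a purely resistive load, VSWR = R_L/Z_0 or Z_0/R_L (whichever > 1) = 83/50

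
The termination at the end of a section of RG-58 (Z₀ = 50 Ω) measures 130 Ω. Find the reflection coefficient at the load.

Γ = 0.444

Γ = (Z_L − Z_0)/(Z_L + Z_0) = (130 − 50)/(130 + 50) = 80/180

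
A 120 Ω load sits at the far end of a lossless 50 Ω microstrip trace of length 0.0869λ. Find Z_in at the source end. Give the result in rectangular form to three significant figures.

Z_in ≈ 52.5 − j46.3 Ω

βl = 2π × 0.0869 = 31.3°
tan(βl) = tan(31.3°) = 0.608
Z_in = Z_0·(Z_L + jZ_0·tanβl)/(Z_0 + jZ_L·tanβl)
     = 50·(120 + j30.4)/(50 + j72.9)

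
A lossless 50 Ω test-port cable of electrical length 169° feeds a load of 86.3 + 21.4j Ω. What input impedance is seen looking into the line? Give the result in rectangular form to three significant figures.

tan(βl) = tan(169°) = -0.194
Z_in = Z_0·(Z_L + jZ_0·tanβl)/(Z_0 + jZ_L·tanβl)
     = 50·(86.3 + j11.7)/(54.2 − j16.8)

Z_in ≈ 69.6 + j32.4 Ω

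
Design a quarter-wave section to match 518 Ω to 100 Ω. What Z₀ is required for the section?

Z_qwt = √(Z_0·R_L) = √(100 × 518) = √51800

Z_qwt ≈ 228 Ω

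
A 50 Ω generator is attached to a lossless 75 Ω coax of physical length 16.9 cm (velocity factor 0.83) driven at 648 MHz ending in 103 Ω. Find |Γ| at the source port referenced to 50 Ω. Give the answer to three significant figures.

λ = v/f = 0.83·c / 648 MHz = 0.384 m
βl = 2π·l/λ = 2π × 0.44 = 158°
tan(βl) = -0.397
Z_in = Z_0·(Z_L + jZ_0·tanβl)/(Z_0 + jZ_L·tanβl) = 91.9 + j20.3 Ω
Γ_s = (Z_in − Z_s)/(Z_in + Z_s) = (41.9 + j20.3)/(142 + j20.3), |Γ_s| = 0.325

|Γ| ≈ 0.325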